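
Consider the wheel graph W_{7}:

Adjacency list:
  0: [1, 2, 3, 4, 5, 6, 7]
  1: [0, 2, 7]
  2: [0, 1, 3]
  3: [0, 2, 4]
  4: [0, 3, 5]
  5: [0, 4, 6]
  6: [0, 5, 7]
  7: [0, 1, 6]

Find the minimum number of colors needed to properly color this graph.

W_{7} = C_{7} plus a hub adjacent to every cycle vertex.
The outer cycle needs 3 colors (odd cycle); the hub is adjacent to all of them so needs a fresh color.
Chromatic number = 3 + 1 = 4.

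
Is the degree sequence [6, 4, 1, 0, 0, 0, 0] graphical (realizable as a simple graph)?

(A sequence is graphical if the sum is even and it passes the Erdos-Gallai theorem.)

Sum of degrees = 11. Sum is odd, so the sequence is NOT graphical.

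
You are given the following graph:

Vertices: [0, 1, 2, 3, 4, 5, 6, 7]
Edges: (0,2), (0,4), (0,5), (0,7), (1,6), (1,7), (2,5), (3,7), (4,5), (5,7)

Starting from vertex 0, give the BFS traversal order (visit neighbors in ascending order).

BFS from vertex 0 (neighbors processed in ascending order):
Visit order: 0, 2, 4, 5, 7, 1, 3, 6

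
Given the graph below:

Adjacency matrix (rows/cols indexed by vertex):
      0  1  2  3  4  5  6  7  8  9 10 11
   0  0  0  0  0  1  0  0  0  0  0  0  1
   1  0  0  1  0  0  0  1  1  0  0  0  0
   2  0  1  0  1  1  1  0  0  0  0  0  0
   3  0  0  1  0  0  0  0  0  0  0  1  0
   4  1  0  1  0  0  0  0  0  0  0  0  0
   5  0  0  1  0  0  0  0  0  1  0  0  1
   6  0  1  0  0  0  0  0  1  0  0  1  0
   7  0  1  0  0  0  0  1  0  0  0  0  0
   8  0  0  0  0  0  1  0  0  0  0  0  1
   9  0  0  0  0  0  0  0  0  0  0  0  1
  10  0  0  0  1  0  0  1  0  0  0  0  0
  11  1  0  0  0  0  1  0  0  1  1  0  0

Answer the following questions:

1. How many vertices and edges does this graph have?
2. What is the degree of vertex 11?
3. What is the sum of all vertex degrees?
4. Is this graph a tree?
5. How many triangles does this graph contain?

Count: 12 vertices, 15 edges.
Vertex 11 has neighbors [0, 5, 8, 9], degree = 4.
Handshaking lemma: 2 * 15 = 30.
A tree on 12 vertices has 11 edges. This graph has 15 edges (4 extra). Not a tree.
Number of triangles = 2.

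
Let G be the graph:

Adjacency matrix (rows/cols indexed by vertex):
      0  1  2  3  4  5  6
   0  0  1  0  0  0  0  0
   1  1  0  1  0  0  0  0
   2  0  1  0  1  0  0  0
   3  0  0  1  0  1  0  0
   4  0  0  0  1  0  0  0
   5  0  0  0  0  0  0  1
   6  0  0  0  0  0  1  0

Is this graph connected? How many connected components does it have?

Checking connectivity: the graph has 2 connected component(s).
Components: [[0, 1, 2, 3, 4], [5, 6]]. The graph is NOT connected.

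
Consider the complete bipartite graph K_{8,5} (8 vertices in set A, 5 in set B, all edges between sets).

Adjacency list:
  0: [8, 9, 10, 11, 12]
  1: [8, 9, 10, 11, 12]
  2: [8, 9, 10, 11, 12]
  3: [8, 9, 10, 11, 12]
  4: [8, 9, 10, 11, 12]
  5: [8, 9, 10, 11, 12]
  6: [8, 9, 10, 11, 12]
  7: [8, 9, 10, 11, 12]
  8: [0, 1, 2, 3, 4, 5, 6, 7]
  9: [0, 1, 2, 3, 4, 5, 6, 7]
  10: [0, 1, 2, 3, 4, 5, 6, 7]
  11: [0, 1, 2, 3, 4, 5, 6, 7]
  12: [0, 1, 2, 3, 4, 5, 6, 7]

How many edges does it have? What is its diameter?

K_{8,5} has 8 * 5 = 40 edges.
Any vertex reaches any opposite-side vertex in 1 step; same-side vertices reach in 2 steps via any opposite-side vertex.
Diameter = 2.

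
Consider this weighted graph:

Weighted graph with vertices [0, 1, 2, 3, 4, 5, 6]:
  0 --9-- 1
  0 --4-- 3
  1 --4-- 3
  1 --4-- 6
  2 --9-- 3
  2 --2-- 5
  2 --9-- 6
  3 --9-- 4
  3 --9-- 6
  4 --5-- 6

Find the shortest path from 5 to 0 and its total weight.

Using Dijkstra's algorithm from vertex 5:
Shortest path: 5 -> 2 -> 3 -> 0
Total weight: 2 + 9 + 4 = 15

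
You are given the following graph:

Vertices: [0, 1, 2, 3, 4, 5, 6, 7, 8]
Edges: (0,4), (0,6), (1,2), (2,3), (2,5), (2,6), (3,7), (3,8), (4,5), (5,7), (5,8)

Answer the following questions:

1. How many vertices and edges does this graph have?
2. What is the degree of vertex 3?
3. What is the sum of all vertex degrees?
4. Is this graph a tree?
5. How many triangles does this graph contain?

Count: 9 vertices, 11 edges.
Vertex 3 has neighbors [2, 7, 8], degree = 3.
Handshaking lemma: 2 * 11 = 22.
A tree on 9 vertices has 8 edges. This graph has 11 edges (3 extra). Not a tree.
Number of triangles = 0.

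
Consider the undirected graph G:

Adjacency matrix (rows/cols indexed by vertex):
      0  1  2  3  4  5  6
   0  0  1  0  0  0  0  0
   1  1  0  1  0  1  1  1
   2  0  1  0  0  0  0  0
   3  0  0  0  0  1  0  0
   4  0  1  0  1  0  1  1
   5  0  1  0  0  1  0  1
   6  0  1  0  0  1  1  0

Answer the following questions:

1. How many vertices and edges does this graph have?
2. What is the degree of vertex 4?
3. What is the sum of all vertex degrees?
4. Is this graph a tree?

Count: 7 vertices, 9 edges.
Vertex 4 has neighbors [1, 3, 5, 6], degree = 4.
Handshaking lemma: 2 * 9 = 18.
A tree on 7 vertices has 6 edges. This graph has 9 edges (3 extra). Not a tree.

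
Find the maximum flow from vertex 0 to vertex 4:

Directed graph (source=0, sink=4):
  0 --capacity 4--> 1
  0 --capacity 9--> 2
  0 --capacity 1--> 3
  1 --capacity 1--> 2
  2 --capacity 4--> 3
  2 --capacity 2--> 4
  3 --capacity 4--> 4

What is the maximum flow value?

Computing max flow:
  Flow on (0->1): 1/4
  Flow on (0->2): 5/9
  Flow on (1->2): 1/1
  Flow on (2->3): 4/4
  Flow on (2->4): 2/2
  Flow on (3->4): 4/4
Maximum flow = 6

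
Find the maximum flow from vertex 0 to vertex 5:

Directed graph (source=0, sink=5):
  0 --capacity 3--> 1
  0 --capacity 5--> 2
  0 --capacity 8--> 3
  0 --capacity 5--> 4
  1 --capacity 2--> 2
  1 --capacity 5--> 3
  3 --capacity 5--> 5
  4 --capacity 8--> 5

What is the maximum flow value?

Computing max flow:
  Flow on (0->3): 5/8
  Flow on (0->4): 5/5
  Flow on (3->5): 5/5
  Flow on (4->5): 5/8
Maximum flow = 10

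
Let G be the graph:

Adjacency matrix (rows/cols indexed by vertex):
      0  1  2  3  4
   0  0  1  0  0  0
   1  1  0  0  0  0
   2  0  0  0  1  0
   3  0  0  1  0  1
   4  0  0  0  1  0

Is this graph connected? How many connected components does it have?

Checking connectivity: the graph has 2 connected component(s).
Components: [[0, 1], [2, 3, 4]]. The graph is NOT connected.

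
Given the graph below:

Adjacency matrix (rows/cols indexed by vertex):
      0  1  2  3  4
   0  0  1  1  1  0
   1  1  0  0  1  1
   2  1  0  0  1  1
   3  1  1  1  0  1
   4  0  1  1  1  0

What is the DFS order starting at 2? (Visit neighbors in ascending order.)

DFS from vertex 2 (neighbors processed in ascending order):
Visit order: 2, 0, 1, 3, 4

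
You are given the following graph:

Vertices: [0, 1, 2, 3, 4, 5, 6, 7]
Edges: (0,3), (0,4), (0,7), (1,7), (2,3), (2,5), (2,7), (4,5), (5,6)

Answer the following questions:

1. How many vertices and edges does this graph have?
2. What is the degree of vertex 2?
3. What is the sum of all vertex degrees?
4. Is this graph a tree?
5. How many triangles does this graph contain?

Count: 8 vertices, 9 edges.
Vertex 2 has neighbors [3, 5, 7], degree = 3.
Handshaking lemma: 2 * 9 = 18.
A tree on 8 vertices has 7 edges. This graph has 9 edges (2 extra). Not a tree.
Number of triangles = 0.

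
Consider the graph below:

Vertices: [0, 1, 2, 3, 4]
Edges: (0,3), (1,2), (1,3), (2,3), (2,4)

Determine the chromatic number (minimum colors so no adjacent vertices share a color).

The graph has a maximum clique of size 3 (lower bound on chromatic number).
A valid 3-coloring: {0: 0, 1: 2, 2: 0, 3: 1, 4: 1}.
Chromatic number = 3.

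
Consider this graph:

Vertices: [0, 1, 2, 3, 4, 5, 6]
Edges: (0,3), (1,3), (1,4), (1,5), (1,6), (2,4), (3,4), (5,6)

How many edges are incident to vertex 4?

Vertex 4 has neighbors [1, 2, 3], so deg(4) = 3.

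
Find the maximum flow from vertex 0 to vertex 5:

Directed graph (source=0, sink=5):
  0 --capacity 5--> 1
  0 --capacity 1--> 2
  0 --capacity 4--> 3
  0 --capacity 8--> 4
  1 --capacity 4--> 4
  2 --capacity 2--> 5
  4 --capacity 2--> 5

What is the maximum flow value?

Computing max flow:
  Flow on (0->1): 2/5
  Flow on (0->2): 1/1
  Flow on (1->4): 2/4
  Flow on (2->5): 1/2
  Flow on (4->5): 2/2
Maximum flow = 3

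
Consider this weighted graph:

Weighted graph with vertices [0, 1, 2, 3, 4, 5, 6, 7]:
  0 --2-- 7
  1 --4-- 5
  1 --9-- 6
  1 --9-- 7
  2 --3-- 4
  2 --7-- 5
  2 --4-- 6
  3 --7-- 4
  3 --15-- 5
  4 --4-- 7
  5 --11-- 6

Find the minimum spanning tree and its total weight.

Applying Kruskal's algorithm (sort edges by weight, add if no cycle):
  Add (0,7) w=2
  Add (2,4) w=3
  Add (1,5) w=4
  Add (2,6) w=4
  Add (4,7) w=4
  Add (2,5) w=7
  Add (3,4) w=7
  Skip (1,6) w=9 (creates cycle)
  Skip (1,7) w=9 (creates cycle)
  Skip (5,6) w=11 (creates cycle)
  Skip (3,5) w=15 (creates cycle)
MST weight = 31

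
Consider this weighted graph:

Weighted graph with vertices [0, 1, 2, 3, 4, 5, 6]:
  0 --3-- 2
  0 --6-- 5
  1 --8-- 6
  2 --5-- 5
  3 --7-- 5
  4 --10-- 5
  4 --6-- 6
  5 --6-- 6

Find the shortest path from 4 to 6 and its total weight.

Using Dijkstra's algorithm from vertex 4:
Shortest path: 4 -> 6
Total weight: 6 = 6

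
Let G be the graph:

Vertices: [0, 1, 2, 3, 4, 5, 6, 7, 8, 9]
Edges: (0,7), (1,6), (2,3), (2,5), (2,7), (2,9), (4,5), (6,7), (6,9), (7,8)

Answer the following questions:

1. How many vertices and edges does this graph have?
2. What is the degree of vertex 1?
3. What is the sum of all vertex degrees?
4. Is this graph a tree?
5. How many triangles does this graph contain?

Count: 10 vertices, 10 edges.
Vertex 1 has neighbors [6], degree = 1.
Handshaking lemma: 2 * 10 = 20.
A tree on 10 vertices has 9 edges. This graph has 10 edges (1 extra). Not a tree.
Number of triangles = 0.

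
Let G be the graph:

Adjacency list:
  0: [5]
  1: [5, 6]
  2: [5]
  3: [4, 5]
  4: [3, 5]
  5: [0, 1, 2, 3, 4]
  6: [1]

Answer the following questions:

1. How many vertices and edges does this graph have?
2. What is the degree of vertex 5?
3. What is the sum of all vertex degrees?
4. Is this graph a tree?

Count: 7 vertices, 7 edges.
Vertex 5 has neighbors [0, 1, 2, 3, 4], degree = 5.
Handshaking lemma: 2 * 7 = 14.
A tree on 7 vertices has 6 edges. This graph has 7 edges (1 extra). Not a tree.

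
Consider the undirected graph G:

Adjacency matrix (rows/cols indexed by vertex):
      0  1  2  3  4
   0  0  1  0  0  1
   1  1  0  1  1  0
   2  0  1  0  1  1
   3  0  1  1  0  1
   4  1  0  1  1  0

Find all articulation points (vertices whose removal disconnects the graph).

No articulation points. The graph is biconnected.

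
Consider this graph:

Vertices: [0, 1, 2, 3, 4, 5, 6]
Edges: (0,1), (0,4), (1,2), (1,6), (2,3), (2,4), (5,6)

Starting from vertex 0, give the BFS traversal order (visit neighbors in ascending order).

BFS from vertex 0 (neighbors processed in ascending order):
Visit order: 0, 1, 4, 2, 6, 3, 5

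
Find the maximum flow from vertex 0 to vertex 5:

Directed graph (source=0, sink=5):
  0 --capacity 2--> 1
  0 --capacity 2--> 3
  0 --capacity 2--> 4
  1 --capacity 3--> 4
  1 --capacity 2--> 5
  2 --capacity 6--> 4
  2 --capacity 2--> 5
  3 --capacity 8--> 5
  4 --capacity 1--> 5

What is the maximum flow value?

Computing max flow:
  Flow on (0->1): 2/2
  Flow on (0->3): 2/2
  Flow on (0->4): 1/2
  Flow on (1->5): 2/2
  Flow on (3->5): 2/8
  Flow on (4->5): 1/1
Maximum flow = 5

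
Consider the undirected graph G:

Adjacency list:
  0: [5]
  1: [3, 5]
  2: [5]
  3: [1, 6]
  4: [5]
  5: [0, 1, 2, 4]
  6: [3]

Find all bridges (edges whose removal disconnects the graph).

A bridge is an edge whose removal increases the number of connected components.
Bridges found: (0,5), (1,3), (1,5), (2,5), (3,6), (4,5)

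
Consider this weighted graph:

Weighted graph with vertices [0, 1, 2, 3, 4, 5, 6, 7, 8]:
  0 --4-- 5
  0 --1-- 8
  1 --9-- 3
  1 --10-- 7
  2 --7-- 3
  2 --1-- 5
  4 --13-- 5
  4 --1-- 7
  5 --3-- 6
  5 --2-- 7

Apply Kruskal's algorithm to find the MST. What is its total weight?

Applying Kruskal's algorithm (sort edges by weight, add if no cycle):
  Add (0,8) w=1
  Add (2,5) w=1
  Add (4,7) w=1
  Add (5,7) w=2
  Add (5,6) w=3
  Add (0,5) w=4
  Add (2,3) w=7
  Add (1,3) w=9
  Skip (1,7) w=10 (creates cycle)
  Skip (4,5) w=13 (creates cycle)
MST weight = 28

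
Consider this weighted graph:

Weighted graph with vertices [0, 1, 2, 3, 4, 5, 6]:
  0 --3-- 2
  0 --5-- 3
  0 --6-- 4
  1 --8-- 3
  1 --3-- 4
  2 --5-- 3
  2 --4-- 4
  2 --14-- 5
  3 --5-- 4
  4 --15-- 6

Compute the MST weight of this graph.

Applying Kruskal's algorithm (sort edges by weight, add if no cycle):
  Add (0,2) w=3
  Add (1,4) w=3
  Add (2,4) w=4
  Add (0,3) w=5
  Skip (2,3) w=5 (creates cycle)
  Skip (3,4) w=5 (creates cycle)
  Skip (0,4) w=6 (creates cycle)
  Skip (1,3) w=8 (creates cycle)
  Add (2,5) w=14
  Add (4,6) w=15
MST weight = 44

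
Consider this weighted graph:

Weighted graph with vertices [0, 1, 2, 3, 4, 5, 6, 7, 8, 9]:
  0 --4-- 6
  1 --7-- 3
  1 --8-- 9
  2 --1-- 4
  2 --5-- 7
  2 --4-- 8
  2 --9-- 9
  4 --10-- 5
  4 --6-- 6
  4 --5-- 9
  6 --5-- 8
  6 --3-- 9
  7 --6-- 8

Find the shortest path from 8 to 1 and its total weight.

Using Dijkstra's algorithm from vertex 8:
Shortest path: 8 -> 6 -> 9 -> 1
Total weight: 5 + 3 + 8 = 16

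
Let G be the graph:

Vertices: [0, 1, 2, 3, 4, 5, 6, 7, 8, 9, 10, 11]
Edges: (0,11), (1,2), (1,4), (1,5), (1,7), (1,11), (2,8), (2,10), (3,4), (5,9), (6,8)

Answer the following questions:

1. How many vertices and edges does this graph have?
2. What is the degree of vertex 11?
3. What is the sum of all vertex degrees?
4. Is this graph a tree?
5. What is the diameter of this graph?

Count: 12 vertices, 11 edges.
Vertex 11 has neighbors [0, 1], degree = 2.
Handshaking lemma: 2 * 11 = 22.
A graph is a tree iff it is connected and has exactly n-1 edges. This graph is connected (all 12 vertices in one component) and has 12-1 = 11 edges. It is a tree.
Diameter (longest shortest path) = 5.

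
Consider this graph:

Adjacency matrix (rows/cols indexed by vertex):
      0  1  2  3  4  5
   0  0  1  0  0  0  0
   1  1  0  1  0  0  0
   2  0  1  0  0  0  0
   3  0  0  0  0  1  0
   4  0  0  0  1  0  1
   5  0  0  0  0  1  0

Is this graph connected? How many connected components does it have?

Checking connectivity: the graph has 2 connected component(s).
Components: [[0, 1, 2], [3, 4, 5]]. The graph is NOT connected.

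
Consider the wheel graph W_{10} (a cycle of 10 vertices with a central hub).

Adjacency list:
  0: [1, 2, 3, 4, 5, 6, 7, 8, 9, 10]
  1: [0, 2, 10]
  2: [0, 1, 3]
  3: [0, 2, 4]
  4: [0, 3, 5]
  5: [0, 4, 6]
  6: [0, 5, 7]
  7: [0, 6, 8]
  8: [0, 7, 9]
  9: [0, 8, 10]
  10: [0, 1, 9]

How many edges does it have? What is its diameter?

Wheel graph W_{10}: 10 cycle edges + 10 spoke edges = 20 edges.
The hub is distance 1 from all cycle vertices. Max distance between cycle vertices through hub is 2.
Diameter = 2.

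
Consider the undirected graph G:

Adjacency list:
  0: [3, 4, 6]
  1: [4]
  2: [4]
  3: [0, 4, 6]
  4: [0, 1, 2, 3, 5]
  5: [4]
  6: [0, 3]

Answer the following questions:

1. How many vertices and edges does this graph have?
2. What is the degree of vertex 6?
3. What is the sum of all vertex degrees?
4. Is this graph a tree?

Count: 7 vertices, 8 edges.
Vertex 6 has neighbors [0, 3], degree = 2.
Handshaking lemma: 2 * 8 = 16.
A tree on 7 vertices has 6 edges. This graph has 8 edges (2 extra). Not a tree.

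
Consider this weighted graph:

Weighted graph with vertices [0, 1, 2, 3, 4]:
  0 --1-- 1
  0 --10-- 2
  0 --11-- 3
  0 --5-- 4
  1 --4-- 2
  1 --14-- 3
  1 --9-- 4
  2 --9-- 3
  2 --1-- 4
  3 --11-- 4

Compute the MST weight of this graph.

Applying Kruskal's algorithm (sort edges by weight, add if no cycle):
  Add (0,1) w=1
  Add (2,4) w=1
  Add (1,2) w=4
  Skip (0,4) w=5 (creates cycle)
  Skip (1,4) w=9 (creates cycle)
  Add (2,3) w=9
  Skip (0,2) w=10 (creates cycle)
  Skip (0,3) w=11 (creates cycle)
  Skip (3,4) w=11 (creates cycle)
  Skip (1,3) w=14 (creates cycle)
MST weight = 15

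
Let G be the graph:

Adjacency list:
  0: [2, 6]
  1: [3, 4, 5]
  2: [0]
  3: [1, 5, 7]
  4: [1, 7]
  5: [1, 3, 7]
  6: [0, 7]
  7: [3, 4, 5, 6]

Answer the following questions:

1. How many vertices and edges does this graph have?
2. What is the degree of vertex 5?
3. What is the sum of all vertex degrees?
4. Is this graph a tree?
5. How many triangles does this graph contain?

Count: 8 vertices, 10 edges.
Vertex 5 has neighbors [1, 3, 7], degree = 3.
Handshaking lemma: 2 * 10 = 20.
A tree on 8 vertices has 7 edges. This graph has 10 edges (3 extra). Not a tree.
Number of triangles = 2.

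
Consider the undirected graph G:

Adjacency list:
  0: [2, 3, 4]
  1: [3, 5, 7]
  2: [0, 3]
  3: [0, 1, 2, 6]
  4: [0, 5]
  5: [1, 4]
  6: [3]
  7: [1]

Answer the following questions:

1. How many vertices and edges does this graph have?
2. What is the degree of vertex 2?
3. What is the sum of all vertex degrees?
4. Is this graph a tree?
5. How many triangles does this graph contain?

Count: 8 vertices, 9 edges.
Vertex 2 has neighbors [0, 3], degree = 2.
Handshaking lemma: 2 * 9 = 18.
A tree on 8 vertices has 7 edges. This graph has 9 edges (2 extra). Not a tree.
Number of triangles = 1.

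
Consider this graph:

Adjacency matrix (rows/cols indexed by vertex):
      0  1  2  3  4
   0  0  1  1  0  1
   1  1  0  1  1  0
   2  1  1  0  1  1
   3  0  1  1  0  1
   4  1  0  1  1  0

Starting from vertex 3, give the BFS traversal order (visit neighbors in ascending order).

BFS from vertex 3 (neighbors processed in ascending order):
Visit order: 3, 1, 2, 4, 0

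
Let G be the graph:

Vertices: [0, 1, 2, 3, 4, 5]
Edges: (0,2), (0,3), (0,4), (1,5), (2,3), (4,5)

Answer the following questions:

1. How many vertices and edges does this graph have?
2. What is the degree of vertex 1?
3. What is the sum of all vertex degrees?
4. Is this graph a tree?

Count: 6 vertices, 6 edges.
Vertex 1 has neighbors [5], degree = 1.
Handshaking lemma: 2 * 6 = 12.
A tree on 6 vertices has 5 edges. This graph has 6 edges (1 extra). Not a tree.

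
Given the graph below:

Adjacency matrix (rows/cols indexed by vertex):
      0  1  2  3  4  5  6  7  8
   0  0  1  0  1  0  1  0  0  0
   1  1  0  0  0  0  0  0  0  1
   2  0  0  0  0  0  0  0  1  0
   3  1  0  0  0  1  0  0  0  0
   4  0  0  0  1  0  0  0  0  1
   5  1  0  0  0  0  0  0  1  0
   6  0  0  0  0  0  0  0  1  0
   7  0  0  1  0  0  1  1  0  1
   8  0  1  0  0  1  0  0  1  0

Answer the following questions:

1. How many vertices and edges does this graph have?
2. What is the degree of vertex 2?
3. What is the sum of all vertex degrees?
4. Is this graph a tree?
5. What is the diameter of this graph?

Count: 9 vertices, 10 edges.
Vertex 2 has neighbors [7], degree = 1.
Handshaking lemma: 2 * 10 = 20.
A tree on 9 vertices has 8 edges. This graph has 10 edges (2 extra). Not a tree.
Diameter (longest shortest path) = 4.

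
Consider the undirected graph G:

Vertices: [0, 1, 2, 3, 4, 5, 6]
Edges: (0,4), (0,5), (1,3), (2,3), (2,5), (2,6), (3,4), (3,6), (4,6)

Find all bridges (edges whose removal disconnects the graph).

A bridge is an edge whose removal increases the number of connected components.
Bridges found: (1,3)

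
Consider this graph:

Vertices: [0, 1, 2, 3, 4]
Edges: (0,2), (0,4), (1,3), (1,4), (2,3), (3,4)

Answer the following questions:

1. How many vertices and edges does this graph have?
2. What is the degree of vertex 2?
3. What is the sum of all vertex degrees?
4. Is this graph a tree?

Count: 5 vertices, 6 edges.
Vertex 2 has neighbors [0, 3], degree = 2.
Handshaking lemma: 2 * 6 = 12.
A tree on 5 vertices has 4 edges. This graph has 6 edges (2 extra). Not a tree.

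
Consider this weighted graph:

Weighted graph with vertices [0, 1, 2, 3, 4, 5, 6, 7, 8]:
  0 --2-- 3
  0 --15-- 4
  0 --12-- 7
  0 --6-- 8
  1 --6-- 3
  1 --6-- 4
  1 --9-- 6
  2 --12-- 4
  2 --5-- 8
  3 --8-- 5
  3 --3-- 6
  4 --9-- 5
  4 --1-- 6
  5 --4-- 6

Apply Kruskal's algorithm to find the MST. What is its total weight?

Applying Kruskal's algorithm (sort edges by weight, add if no cycle):
  Add (4,6) w=1
  Add (0,3) w=2
  Add (3,6) w=3
  Add (5,6) w=4
  Add (2,8) w=5
  Add (0,8) w=6
  Add (1,3) w=6
  Skip (1,4) w=6 (creates cycle)
  Skip (3,5) w=8 (creates cycle)
  Skip (1,6) w=9 (creates cycle)
  Skip (4,5) w=9 (creates cycle)
  Add (0,7) w=12
  Skip (2,4) w=12 (creates cycle)
  Skip (0,4) w=15 (creates cycle)
MST weight = 39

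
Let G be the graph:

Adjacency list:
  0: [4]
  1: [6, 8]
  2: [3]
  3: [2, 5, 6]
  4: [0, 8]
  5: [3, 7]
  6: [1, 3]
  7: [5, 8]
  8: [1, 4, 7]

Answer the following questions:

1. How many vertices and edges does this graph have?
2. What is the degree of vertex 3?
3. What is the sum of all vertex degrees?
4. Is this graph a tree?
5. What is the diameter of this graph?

Count: 9 vertices, 9 edges.
Vertex 3 has neighbors [2, 5, 6], degree = 3.
Handshaking lemma: 2 * 9 = 18.
A tree on 9 vertices has 8 edges. This graph has 9 edges (1 extra). Not a tree.
Diameter (longest shortest path) = 6.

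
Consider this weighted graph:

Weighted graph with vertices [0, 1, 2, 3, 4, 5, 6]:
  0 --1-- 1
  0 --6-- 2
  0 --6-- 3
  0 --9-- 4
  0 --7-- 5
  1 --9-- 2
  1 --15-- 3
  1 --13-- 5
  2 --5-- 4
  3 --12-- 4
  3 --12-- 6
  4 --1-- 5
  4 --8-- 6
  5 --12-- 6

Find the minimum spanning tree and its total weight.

Applying Kruskal's algorithm (sort edges by weight, add if no cycle):
  Add (0,1) w=1
  Add (4,5) w=1
  Add (2,4) w=5
  Add (0,2) w=6
  Add (0,3) w=6
  Skip (0,5) w=7 (creates cycle)
  Add (4,6) w=8
  Skip (0,4) w=9 (creates cycle)
  Skip (1,2) w=9 (creates cycle)
  Skip (3,6) w=12 (creates cycle)
  Skip (3,4) w=12 (creates cycle)
  Skip (5,6) w=12 (creates cycle)
  Skip (1,5) w=13 (creates cycle)
  Skip (1,3) w=15 (creates cycle)
MST weight = 27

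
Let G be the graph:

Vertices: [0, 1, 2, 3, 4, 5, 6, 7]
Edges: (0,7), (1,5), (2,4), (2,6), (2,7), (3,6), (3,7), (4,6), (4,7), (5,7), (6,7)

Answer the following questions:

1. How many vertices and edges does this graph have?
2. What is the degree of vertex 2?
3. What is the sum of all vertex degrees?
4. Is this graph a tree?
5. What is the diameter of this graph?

Count: 8 vertices, 11 edges.
Vertex 2 has neighbors [4, 6, 7], degree = 3.
Handshaking lemma: 2 * 11 = 22.
A tree on 8 vertices has 7 edges. This graph has 11 edges (4 extra). Not a tree.
Diameter (longest shortest path) = 3.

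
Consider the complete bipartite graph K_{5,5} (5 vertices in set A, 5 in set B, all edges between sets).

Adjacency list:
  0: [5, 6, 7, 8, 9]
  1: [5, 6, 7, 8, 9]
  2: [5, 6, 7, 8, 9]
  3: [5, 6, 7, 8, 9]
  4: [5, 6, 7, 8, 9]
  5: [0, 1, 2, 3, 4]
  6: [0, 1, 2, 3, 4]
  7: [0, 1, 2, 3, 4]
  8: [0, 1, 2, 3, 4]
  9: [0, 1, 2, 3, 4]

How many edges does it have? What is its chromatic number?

K_{5,5} has 5 * 5 = 25 edges.
Bipartite graphs have chromatic number 2 (color each partition differently).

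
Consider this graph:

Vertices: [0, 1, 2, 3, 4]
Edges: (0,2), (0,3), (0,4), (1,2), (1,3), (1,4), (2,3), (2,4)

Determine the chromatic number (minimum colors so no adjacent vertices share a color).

The graph has a maximum clique of size 3 (lower bound on chromatic number).
A valid 3-coloring: {0: 1, 1: 1, 2: 0, 3: 2, 4: 2}.
Chromatic number = 3.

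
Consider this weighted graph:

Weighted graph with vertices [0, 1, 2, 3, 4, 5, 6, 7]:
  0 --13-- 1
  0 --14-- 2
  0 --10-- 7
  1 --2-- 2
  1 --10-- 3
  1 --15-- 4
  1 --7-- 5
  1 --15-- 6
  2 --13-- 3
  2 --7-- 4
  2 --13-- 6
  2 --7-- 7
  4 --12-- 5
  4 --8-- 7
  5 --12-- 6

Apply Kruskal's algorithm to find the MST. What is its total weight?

Applying Kruskal's algorithm (sort edges by weight, add if no cycle):
  Add (1,2) w=2
  Add (1,5) w=7
  Add (2,4) w=7
  Add (2,7) w=7
  Skip (4,7) w=8 (creates cycle)
  Add (0,7) w=10
  Add (1,3) w=10
  Skip (4,5) w=12 (creates cycle)
  Add (5,6) w=12
  Skip (0,1) w=13 (creates cycle)
  Skip (2,6) w=13 (creates cycle)
  Skip (2,3) w=13 (creates cycle)
  Skip (0,2) w=14 (creates cycle)
  Skip (1,4) w=15 (creates cycle)
  Skip (1,6) w=15 (creates cycle)
MST weight = 55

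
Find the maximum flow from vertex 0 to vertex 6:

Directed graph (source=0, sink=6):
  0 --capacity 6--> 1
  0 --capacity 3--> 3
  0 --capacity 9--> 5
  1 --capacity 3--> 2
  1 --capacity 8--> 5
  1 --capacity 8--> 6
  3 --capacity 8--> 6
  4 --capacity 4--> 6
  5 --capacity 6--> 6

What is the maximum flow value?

Computing max flow:
  Flow on (0->1): 6/6
  Flow on (0->3): 3/3
  Flow on (0->5): 6/9
  Flow on (1->6): 6/8
  Flow on (3->6): 3/8
  Flow on (5->6): 6/6
Maximum flow = 15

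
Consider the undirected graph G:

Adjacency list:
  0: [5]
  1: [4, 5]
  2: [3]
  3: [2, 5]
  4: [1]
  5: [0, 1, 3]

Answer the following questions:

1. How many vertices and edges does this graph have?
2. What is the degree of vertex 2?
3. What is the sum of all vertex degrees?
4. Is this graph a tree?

Count: 6 vertices, 5 edges.
Vertex 2 has neighbors [3], degree = 1.
Handshaking lemma: 2 * 5 = 10.
A graph is a tree iff it is connected and has exactly n-1 edges. This graph is connected (all 6 vertices in one component) and has 6-1 = 5 edges. It is a tree.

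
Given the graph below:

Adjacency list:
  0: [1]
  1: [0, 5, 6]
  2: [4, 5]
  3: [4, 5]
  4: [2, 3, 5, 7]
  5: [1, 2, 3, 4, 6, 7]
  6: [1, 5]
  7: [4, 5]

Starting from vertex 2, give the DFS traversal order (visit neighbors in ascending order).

DFS from vertex 2 (neighbors processed in ascending order):
Visit order: 2, 4, 3, 5, 1, 0, 6, 7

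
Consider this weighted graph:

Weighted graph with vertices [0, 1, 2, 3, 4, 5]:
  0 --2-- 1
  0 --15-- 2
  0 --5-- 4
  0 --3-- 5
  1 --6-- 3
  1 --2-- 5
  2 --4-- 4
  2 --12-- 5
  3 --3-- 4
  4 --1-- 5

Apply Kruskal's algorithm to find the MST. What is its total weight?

Applying Kruskal's algorithm (sort edges by weight, add if no cycle):
  Add (4,5) w=1
  Add (0,1) w=2
  Add (1,5) w=2
  Skip (0,5) w=3 (creates cycle)
  Add (3,4) w=3
  Add (2,4) w=4
  Skip (0,4) w=5 (creates cycle)
  Skip (1,3) w=6 (creates cycle)
  Skip (2,5) w=12 (creates cycle)
  Skip (0,2) w=15 (creates cycle)
MST weight = 12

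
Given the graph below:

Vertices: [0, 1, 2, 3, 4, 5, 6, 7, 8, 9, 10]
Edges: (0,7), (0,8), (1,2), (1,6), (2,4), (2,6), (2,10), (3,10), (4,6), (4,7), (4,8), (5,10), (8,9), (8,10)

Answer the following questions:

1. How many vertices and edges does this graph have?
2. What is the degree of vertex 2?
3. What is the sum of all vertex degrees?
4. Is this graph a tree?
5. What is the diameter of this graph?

Count: 11 vertices, 14 edges.
Vertex 2 has neighbors [1, 4, 6, 10], degree = 4.
Handshaking lemma: 2 * 14 = 28.
A tree on 11 vertices has 10 edges. This graph has 14 edges (4 extra). Not a tree.
Diameter (longest shortest path) = 4.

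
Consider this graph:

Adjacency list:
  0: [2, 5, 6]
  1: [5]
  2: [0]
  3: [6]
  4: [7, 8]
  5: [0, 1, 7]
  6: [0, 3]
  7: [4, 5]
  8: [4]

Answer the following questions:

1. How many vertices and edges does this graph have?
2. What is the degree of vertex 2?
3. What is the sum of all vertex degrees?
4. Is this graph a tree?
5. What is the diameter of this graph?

Count: 9 vertices, 8 edges.
Vertex 2 has neighbors [0], degree = 1.
Handshaking lemma: 2 * 8 = 16.
A graph is a tree iff it is connected and has exactly n-1 edges. This graph is connected (all 9 vertices in one component) and has 9-1 = 8 edges. It is a tree.
Diameter (longest shortest path) = 6.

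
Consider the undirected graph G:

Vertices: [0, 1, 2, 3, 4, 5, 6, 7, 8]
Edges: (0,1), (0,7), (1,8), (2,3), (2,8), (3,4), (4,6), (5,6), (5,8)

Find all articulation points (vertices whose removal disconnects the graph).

An articulation point is a vertex whose removal disconnects the graph.
Articulation points: [0, 1, 8]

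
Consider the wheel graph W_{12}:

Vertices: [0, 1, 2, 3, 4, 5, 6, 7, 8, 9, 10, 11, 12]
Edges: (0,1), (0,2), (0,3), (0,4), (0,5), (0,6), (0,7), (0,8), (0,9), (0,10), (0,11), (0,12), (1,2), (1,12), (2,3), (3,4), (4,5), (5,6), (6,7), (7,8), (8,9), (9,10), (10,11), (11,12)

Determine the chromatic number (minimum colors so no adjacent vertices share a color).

W_{12} = C_{12} plus a hub adjacent to every cycle vertex.
The outer cycle needs 2 colors (even cycle); the hub is adjacent to all of them so needs a fresh color.
Chromatic number = 2 + 1 = 3.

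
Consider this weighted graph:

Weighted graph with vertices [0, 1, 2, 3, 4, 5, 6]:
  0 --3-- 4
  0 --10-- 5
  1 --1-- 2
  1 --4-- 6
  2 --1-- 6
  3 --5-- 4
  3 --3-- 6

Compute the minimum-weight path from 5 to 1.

Using Dijkstra's algorithm from vertex 5:
Shortest path: 5 -> 0 -> 4 -> 3 -> 6 -> 2 -> 1
Total weight: 10 + 3 + 5 + 3 + 1 + 1 = 23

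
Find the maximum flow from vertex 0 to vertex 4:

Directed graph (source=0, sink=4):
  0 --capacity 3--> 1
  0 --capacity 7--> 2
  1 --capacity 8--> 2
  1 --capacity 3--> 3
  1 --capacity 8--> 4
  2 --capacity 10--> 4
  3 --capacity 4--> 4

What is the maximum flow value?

Computing max flow:
  Flow on (0->1): 3/3
  Flow on (0->2): 7/7
  Flow on (1->4): 3/8
  Flow on (2->4): 7/10
Maximum flow = 10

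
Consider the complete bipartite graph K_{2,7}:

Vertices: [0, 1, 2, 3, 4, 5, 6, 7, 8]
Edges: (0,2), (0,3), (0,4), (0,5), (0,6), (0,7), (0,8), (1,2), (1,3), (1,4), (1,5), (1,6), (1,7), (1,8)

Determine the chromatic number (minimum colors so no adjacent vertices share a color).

K_{2,7} is bipartite: vertices split into two independent sets of size 2 and 7.
Color one set 0, the other 1. No adjacent vertices share a color.
Chromatic number = 2.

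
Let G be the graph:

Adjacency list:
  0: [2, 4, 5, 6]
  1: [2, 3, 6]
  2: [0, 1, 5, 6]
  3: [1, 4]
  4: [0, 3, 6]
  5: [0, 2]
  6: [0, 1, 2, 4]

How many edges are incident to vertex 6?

Vertex 6 has neighbors [0, 1, 2, 4], so deg(6) = 4.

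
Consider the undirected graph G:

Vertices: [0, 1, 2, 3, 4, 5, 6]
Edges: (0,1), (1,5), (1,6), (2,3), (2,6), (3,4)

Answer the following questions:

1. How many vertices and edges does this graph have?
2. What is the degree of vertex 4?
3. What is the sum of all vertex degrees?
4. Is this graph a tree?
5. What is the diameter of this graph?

Count: 7 vertices, 6 edges.
Vertex 4 has neighbors [3], degree = 1.
Handshaking lemma: 2 * 6 = 12.
A graph is a tree iff it is connected and has exactly n-1 edges. This graph is connected (all 7 vertices in one component) and has 7-1 = 6 edges. It is a tree.
Diameter (longest shortest path) = 5.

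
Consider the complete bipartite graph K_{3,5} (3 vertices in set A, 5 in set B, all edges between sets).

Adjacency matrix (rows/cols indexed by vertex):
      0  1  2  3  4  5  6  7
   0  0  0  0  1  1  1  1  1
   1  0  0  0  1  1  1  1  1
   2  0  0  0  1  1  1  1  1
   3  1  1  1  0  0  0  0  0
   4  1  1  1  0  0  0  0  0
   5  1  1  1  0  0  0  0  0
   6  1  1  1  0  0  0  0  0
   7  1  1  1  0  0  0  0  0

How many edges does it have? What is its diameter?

K_{3,5} has 3 * 5 = 15 edges.
Any vertex reaches any opposite-side vertex in 1 step; same-side vertices reach in 2 steps via any opposite-side vertex.
Diameter = 2.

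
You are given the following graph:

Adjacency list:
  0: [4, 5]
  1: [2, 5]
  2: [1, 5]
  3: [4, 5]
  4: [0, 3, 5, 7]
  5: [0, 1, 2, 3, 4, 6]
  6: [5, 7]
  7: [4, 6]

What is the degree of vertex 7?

Vertex 7 has neighbors [4, 6], so deg(7) = 2.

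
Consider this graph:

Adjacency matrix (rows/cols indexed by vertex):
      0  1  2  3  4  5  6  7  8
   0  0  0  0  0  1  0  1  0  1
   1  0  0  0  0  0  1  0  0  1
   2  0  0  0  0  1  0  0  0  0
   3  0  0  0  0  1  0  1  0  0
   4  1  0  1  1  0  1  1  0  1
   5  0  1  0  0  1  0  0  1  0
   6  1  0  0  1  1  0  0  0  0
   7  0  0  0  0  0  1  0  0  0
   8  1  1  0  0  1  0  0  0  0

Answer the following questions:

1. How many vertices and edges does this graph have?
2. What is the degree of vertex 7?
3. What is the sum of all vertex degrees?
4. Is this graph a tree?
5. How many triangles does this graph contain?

Count: 9 vertices, 12 edges.
Vertex 7 has neighbors [5], degree = 1.
Handshaking lemma: 2 * 12 = 24.
A tree on 9 vertices has 8 edges. This graph has 12 edges (4 extra). Not a tree.
Number of triangles = 3.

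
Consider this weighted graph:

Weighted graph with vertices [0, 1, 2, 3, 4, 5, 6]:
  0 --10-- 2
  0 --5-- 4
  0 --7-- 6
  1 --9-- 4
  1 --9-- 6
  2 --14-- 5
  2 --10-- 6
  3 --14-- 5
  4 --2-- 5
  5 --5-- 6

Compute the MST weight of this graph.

Applying Kruskal's algorithm (sort edges by weight, add if no cycle):
  Add (4,5) w=2
  Add (0,4) w=5
  Add (5,6) w=5
  Skip (0,6) w=7 (creates cycle)
  Add (1,4) w=9
  Skip (1,6) w=9 (creates cycle)
  Add (0,2) w=10
  Skip (2,6) w=10 (creates cycle)
  Skip (2,5) w=14 (creates cycle)
  Add (3,5) w=14
MST weight = 45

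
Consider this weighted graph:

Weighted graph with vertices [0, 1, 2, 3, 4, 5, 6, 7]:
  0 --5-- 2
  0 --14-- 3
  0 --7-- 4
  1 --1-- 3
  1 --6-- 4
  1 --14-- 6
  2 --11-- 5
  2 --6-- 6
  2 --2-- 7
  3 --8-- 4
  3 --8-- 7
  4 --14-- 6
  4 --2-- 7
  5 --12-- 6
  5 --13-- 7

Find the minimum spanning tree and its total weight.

Applying Kruskal's algorithm (sort edges by weight, add if no cycle):
  Add (1,3) w=1
  Add (2,7) w=2
  Add (4,7) w=2
  Add (0,2) w=5
  Add (1,4) w=6
  Add (2,6) w=6
  Skip (0,4) w=7 (creates cycle)
  Skip (3,7) w=8 (creates cycle)
  Skip (3,4) w=8 (creates cycle)
  Add (2,5) w=11
  Skip (5,6) w=12 (creates cycle)
  Skip (5,7) w=13 (creates cycle)
  Skip (0,3) w=14 (creates cycle)
  Skip (1,6) w=14 (creates cycle)
  Skip (4,6) w=14 (creates cycle)
MST weight = 33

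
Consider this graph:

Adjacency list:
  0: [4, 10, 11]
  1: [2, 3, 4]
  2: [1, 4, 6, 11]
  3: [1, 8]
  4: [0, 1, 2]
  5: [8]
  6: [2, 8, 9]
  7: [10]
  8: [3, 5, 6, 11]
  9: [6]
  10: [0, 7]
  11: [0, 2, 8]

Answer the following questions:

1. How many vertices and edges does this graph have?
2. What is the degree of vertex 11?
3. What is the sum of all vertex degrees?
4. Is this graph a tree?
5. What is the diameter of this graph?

Count: 12 vertices, 15 edges.
Vertex 11 has neighbors [0, 2, 8], degree = 3.
Handshaking lemma: 2 * 15 = 30.
A tree on 12 vertices has 11 edges. This graph has 15 edges (4 extra). Not a tree.
Diameter (longest shortest path) = 6.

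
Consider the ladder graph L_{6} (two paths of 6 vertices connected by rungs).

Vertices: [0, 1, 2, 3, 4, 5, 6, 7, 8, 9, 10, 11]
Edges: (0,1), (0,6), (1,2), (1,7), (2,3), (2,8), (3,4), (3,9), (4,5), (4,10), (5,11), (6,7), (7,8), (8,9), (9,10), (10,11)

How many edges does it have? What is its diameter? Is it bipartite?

Ladder graph L_{6}: 6 rungs + 2 * (6-1) path edges = 6 + 10 = 16 edges.
Diameter = 6.
Ladder graphs are bipartite (alternating coloring along each path).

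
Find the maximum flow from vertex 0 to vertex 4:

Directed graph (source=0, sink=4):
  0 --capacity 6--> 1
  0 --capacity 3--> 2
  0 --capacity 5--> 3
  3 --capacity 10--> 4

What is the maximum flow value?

Computing max flow:
  Flow on (0->3): 5/5
  Flow on (3->4): 5/10
Maximum flow = 5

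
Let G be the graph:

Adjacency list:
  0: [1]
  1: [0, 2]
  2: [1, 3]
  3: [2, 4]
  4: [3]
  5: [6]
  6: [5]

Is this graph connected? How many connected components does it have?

Checking connectivity: the graph has 2 connected component(s).
Components: [[0, 1, 2, 3, 4], [5, 6]]. The graph is NOT connected.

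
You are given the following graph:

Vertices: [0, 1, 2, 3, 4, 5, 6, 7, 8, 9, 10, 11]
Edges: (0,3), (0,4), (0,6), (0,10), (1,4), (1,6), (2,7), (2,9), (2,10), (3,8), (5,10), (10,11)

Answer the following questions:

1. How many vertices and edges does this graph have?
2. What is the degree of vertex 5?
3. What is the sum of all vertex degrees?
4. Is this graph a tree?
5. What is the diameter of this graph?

Count: 12 vertices, 12 edges.
Vertex 5 has neighbors [10], degree = 1.
Handshaking lemma: 2 * 12 = 24.
A tree on 12 vertices has 11 edges. This graph has 12 edges (1 extra). Not a tree.
Diameter (longest shortest path) = 5.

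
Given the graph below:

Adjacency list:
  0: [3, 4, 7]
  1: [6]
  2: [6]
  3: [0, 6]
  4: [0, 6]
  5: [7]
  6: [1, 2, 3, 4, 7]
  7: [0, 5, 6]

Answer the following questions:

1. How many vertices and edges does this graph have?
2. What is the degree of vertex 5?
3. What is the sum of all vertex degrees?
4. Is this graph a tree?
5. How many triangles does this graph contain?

Count: 8 vertices, 9 edges.
Vertex 5 has neighbors [7], degree = 1.
Handshaking lemma: 2 * 9 = 18.
A tree on 8 vertices has 7 edges. This graph has 9 edges (2 extra). Not a tree.
Number of triangles = 0.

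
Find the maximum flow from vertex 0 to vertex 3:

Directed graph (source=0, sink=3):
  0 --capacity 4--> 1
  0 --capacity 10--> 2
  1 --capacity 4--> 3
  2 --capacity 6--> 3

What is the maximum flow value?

Computing max flow:
  Flow on (0->1): 4/4
  Flow on (0->2): 6/10
  Flow on (1->3): 4/4
  Flow on (2->3): 6/6
Maximum flow = 10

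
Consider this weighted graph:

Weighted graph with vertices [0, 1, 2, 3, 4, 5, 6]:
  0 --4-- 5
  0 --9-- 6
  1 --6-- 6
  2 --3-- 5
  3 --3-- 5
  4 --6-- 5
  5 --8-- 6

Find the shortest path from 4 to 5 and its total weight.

Using Dijkstra's algorithm from vertex 4:
Shortest path: 4 -> 5
Total weight: 6 = 6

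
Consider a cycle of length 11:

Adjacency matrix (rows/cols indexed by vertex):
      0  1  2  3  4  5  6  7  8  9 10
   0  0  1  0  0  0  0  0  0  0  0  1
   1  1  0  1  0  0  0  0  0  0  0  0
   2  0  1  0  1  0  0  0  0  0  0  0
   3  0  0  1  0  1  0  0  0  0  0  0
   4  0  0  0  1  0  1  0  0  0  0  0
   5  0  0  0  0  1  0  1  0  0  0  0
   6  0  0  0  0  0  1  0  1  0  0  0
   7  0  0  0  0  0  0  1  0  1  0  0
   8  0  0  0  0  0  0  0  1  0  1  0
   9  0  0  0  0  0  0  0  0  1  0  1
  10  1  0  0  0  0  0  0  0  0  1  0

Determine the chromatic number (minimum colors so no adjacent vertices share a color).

This is an odd cycle (C_11). Odd cycles are not bipartite (any 2-coloring forces two adjacent vertices to match), and 3 colors suffice.
Chromatic number = 3.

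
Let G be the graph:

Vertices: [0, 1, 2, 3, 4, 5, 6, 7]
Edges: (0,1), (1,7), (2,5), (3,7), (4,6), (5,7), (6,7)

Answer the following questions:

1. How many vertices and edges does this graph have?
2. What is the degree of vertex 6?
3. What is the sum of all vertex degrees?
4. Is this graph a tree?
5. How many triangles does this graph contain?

Count: 8 vertices, 7 edges.
Vertex 6 has neighbors [4, 7], degree = 2.
Handshaking lemma: 2 * 7 = 14.
A graph is a tree iff it is connected and has exactly n-1 edges. This graph is connected (all 8 vertices in one component) and has 8-1 = 7 edges. It is a tree.
Number of triangles = 0.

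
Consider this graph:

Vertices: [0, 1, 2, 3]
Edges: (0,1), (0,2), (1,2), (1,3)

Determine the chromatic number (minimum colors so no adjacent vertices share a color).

The graph has a maximum clique of size 3 (lower bound on chromatic number).
A valid 3-coloring: {0: 1, 1: 0, 2: 2, 3: 1}.
Chromatic number = 3.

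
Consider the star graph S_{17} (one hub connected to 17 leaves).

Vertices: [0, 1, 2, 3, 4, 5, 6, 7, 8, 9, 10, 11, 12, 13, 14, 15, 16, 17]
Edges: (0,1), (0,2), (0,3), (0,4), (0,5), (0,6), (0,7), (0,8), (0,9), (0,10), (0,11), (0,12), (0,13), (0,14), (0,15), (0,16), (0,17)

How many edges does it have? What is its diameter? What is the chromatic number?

Star graph S_{17}: the hub connects to all 17 leaves.
Edges = 17.
Diameter = 2 (any leaf to hub is 1, leaf to leaf through hub is 2).
Star graphs are bipartite (hub vs leaves), so chromatic number = 2.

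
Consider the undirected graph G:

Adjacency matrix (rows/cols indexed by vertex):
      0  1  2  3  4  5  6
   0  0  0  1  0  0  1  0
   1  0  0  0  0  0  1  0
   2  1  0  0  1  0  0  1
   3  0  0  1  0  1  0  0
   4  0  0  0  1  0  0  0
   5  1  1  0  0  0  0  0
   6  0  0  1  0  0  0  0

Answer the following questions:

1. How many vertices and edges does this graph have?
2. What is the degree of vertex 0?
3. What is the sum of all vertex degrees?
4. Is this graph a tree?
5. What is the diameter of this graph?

Count: 7 vertices, 6 edges.
Vertex 0 has neighbors [2, 5], degree = 2.
Handshaking lemma: 2 * 6 = 12.
A graph is a tree iff it is connected and has exactly n-1 edges. This graph is connected (all 7 vertices in one component) and has 7-1 = 6 edges. It is a tree.
Diameter (longest shortest path) = 5.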